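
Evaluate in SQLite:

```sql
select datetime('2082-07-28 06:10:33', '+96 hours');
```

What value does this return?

+96 hours from 2082-07-28 06:10:33 is 2082-08-01 06:10:33 (crosses midnight).

2082-08-01 06:10:33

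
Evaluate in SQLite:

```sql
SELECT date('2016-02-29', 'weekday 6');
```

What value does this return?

2016-03-05

`weekday 6` advances to the next Saturday; 2016-02-29 is a Monday, so it moves forward to 2016-03-05.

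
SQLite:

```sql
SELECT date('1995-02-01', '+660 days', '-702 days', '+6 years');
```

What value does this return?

Applying '+660 days' to 1995-02-01: counting 660 days forward gives 1996-11-22.
Applying '-702 days' to 1996-11-22: counting 702 days back gives 1994-12-21.
Adding +6 years to 1994-12-21 gives 2000-12-21.

2000-12-21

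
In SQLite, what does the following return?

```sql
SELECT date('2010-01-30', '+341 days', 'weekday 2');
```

Applying '+341 days' to 2010-01-30: counting 341 days forward gives 2011-01-06.
`weekday 2` advances to the next Tuesday; 2011-01-06 is a Thursday, so it moves forward to 2011-01-11.

2011-01-11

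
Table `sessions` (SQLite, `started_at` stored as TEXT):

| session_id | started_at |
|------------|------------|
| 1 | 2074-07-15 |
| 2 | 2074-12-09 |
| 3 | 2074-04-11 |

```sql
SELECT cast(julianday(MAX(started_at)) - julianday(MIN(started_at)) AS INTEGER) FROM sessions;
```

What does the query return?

242

MIN = 2074-04-11, MAX = 2074-12-09.
19 days remain in April 2074 after the 11th (30 − 11).
Full months from May 2074 through November 2074 contribute their day counts.
Then 9 days into December 2074.
Total: 19 + 31 + 30 + 31 + 31 + 30 + 31 + 30 + 9 = 242.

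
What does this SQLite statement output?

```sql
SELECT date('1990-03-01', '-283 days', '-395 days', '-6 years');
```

Applying '-283 days' to 1990-03-01: counting 283 days back gives 1989-05-22.
Applying '-395 days' to 1989-05-22: counting 395 days back gives 1988-04-22.
Adding -6 years to 1988-04-22 gives 1982-04-22.

1982-04-22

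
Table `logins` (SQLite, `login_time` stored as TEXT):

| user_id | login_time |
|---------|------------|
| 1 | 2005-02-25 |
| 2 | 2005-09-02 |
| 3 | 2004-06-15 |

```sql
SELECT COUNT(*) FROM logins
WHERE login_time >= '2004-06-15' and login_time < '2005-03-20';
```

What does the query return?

2

Rows in [2004-06-15, 2005-03-20): 2005-02-25, 2004-06-15 → 2 rows.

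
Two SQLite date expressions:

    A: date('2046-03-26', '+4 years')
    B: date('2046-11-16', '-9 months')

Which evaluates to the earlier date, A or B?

B

A = 2050-03-26.
B = 2046-02-16.
B is earlier.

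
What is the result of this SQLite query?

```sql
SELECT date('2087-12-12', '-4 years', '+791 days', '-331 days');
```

Adding -4 years to 2087-12-12 gives 2083-12-12.
Applying '+791 days' to 2083-12-12: counting 791 days forward gives 2086-02-10.
Applying '-331 days' to 2086-02-10: counting 331 days back gives 2085-03-16.

2085-03-16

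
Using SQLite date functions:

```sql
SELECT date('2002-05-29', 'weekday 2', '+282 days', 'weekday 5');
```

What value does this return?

`weekday 2` advances to the next Tuesday; 2002-05-29 is a Wednesday, so it moves forward to 2002-06-04.
Applying '+282 days' to 2002-06-04: counting 282 days forward gives 2003-03-13.
`weekday 5` advances to the next Friday; 2003-03-13 is a Thursday, so it moves forward to 2003-03-14.

2003-03-14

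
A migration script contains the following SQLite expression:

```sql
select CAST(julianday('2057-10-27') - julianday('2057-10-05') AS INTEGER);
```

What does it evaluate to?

Both dates are in October 2057: 27 − 5 = 22.

22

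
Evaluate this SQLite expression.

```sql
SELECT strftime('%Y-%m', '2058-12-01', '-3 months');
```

First apply '-3 months': 2058-12-01 → 2058-09-01.
`%Y-%m` extracts the year-month: 2058-09.

2058-09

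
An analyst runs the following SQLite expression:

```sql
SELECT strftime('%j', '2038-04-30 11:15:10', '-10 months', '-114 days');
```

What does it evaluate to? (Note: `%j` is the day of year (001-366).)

067

First apply '-10 months', '-114 days': 2038-04-30 11:15:10 → 2037-03-08 11:15:10.
Day-of-year for 2037-03-08: days since 2037-01-01 inclusive = 67, zero-padded to 067.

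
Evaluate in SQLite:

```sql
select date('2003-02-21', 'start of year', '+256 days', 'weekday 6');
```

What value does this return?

`start of year` rewinds 2003-02-21 to 2003-01-01.
Applying '+256 days' to 2003-01-01: counting 256 days forward gives 2003-09-14.
`weekday 6` advances to the next Saturday; 2003-09-14 is a Sunday, so it moves forward to 2003-09-20.

2003-09-20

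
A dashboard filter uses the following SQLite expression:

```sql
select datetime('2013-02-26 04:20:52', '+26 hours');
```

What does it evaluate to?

+26 hours from 2013-02-26 04:20:52 is 2013-02-27 06:20:52 (crosses midnight).

2013-02-27 06:20:52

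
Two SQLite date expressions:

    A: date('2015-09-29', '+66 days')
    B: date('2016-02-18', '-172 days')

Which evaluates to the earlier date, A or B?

A = 2015-12-04.
B = 2015-08-30.
B is earlier.

B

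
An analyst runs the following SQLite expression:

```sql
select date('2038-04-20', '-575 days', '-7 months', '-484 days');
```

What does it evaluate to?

2034-10-26

Applying '-575 days' to 2038-04-20: counting 575 days back gives 2036-09-22.
Adding -7 months to 2036-09-22 gives 2036-02-22.
Applying '-484 days' to 2036-02-22: counting 484 days back gives 2034-10-26.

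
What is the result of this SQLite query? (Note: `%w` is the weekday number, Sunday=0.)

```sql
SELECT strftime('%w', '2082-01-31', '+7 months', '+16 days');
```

First apply '+7 months', '+16 days': 2082-01-31 → 2082-09-16.
2082-09-16 is a Wednesday; with Sunday=0 that is 3.

3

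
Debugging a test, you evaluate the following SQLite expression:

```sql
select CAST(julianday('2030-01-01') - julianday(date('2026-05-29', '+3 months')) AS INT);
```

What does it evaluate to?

1221

Adding +3 months to 2026-05-29 gives 2026-08-29.
2 days remain in August 2026 after the 29th (31 − 29).
Full months from September 2026 through December 2029 contribute their day counts.
Then 1 day into January 2030.
Total: 2 + 30 + 31 + 30 + 31 + 31 + 28 + 31 + 30 + 31 + 30 + 31 + 31 + 30 + 31 + 30 + 31 + 31 + 29 + 31 + 30 + 31 + 30 + 31 + 31 + 30 + 31 + 30 + 31 + 31 + 28 + 31 + 30 + 31 + 30 + 31 + 31 + 30 + 31 + 30 + 31 + 1 = 1221.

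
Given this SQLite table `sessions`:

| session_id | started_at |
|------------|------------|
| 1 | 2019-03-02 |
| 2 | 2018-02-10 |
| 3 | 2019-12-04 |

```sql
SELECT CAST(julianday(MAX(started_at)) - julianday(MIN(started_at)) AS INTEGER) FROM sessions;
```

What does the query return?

MIN = 2018-02-10, MAX = 2019-12-04.
18 days remain in February 2018 after the 10th (28 − 10).
Full months from March 2018 through November 2019 contribute their day counts.
Then 4 days into December 2019.
Total: 18 + 31 + 30 + 31 + 30 + 31 + 31 + 30 + 31 + 30 + 31 + 31 + 28 + 31 + 30 + 31 + 30 + 31 + 31 + 30 + 31 + 30 + 4 = 662.

662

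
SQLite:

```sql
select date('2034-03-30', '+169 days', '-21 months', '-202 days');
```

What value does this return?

2032-05-27

Applying '+169 days' to 2034-03-30: counting 169 days forward gives 2034-09-15.
Adding -21 months to 2034-09-15 gives 2032-12-15.
Applying '-202 days' to 2032-12-15: counting 202 days back gives 2032-05-27.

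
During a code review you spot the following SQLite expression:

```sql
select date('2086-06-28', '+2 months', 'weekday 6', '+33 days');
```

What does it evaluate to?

2086-10-03

Adding +2 months to 2086-06-28 gives 2086-08-28.
`weekday 6` advances to the next Saturday; 2086-08-28 is a Wednesday, so it moves forward to 2086-08-31.
August 2086 has 31 days; 0 remain after the 31st, so 1 days reach 2086-09-01.
September 2086 has 30 days; 29 remain after the 1st, so 30 days reach 2086-10-01.
Advancing 2 more days within October lands on 2086-10-03.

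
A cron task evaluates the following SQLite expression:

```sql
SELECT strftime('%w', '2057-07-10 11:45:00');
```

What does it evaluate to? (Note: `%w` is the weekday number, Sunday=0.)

2057-07-10 is a Tuesday; with Sunday=0 that is 2.

2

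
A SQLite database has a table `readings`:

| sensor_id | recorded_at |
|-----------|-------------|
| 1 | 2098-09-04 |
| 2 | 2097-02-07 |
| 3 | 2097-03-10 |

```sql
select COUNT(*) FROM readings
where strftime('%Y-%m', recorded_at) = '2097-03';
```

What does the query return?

1

Rows with year-month 2097-03: 2097-03-10 → 1.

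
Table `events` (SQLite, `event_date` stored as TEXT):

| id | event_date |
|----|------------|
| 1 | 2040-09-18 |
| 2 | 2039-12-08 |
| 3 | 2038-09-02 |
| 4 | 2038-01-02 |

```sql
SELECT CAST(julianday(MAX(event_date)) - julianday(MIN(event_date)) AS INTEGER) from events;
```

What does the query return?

MIN = 2038-01-02, MAX = 2040-09-18.
29 days remain in January 2038 after the 2nd (31 − 2).
Full months from February 2038 through August 2040 contribute their day counts.
Then 18 days into September 2040.
Total: 29 + 28 + 31 + 30 + 31 + 30 + 31 + 31 + 30 + 31 + 30 + 31 + 31 + 28 + 31 + 30 + 31 + 30 + 31 + 31 + 30 + 31 + 30 + 31 + 31 + 29 + 31 + 30 + 31 + 30 + 31 + 31 + 18 = 990.

990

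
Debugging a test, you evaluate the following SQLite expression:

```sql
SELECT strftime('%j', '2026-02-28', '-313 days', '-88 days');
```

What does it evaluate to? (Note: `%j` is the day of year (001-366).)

023

First apply '-313 days', '-88 days': 2026-02-28 → 2025-01-23.
Day-of-year for 2025-01-23: days since 2025-01-01 inclusive = 23, zero-padded to 023.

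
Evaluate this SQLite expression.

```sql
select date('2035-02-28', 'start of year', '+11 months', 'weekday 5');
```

2035-12-07

`start of year` rewinds 2035-02-28 to 2035-01-01.
Adding +11 months to 2035-01-01 gives 2035-12-01.
`weekday 5` advances to the next Friday; 2035-12-01 is a Saturday, so it moves forward to 2035-12-07.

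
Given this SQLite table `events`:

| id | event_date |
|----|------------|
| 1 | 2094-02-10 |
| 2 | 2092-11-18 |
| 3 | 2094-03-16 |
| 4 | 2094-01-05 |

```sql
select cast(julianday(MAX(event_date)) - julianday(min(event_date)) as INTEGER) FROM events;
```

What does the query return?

483

MIN = 2092-11-18, MAX = 2094-03-16.
12 days remain in November 2092 after the 18th (30 − 18).
Full months from December 2092 through February 2094 contribute their day counts.
Then 16 days into March 2094.
Total: 12 + 31 + 31 + 28 + 31 + 30 + 31 + 30 + 31 + 31 + 30 + 31 + 30 + 31 + 31 + 28 + 16 = 483.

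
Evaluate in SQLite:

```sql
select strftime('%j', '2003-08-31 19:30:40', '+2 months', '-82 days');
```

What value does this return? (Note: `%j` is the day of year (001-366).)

First apply '+2 months', '-82 days': 2003-08-31 19:30:40 → 2003-08-10 19:30:40.
Day-of-year for 2003-08-10: days since 2003-01-01 inclusive = 222, zero-padded to 222.

222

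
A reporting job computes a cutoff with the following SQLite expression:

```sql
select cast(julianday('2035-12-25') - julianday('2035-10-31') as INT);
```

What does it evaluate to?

0 days remain in October 2035 after the 31st (31 − 31).
November 2035: 30 days.
Then 25 days into December 2035.
Total: 0 + 30 + 25 = 55.

55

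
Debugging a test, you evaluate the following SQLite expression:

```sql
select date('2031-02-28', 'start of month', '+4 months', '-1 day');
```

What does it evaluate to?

2031-05-31

`start of month` rewinds 2031-02-28 to 2031-02-01.
Adding +4 months to 2031-02-01 gives 2031-06-01.
Going back 1 day from 2031-06-01 reaches 2031-05-31 (last day of May, 31 days).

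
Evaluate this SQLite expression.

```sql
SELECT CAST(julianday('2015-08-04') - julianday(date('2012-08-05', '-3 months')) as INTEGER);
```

Adding -3 months to 2012-08-05 gives 2012-05-05.
26 days remain in May 2012 after the 5th (31 − 5).
Full months from June 2012 through July 2015 contribute their day counts.
Then 4 days into August 2015.
Total: 26 + 30 + 31 + 31 + 30 + 31 + 30 + 31 + 31 + 28 + 31 + 30 + 31 + 30 + 31 + 31 + 30 + 31 + 30 + 31 + 31 + 28 + 31 + 30 + 31 + 30 + 31 + 31 + 30 + 31 + 30 + 31 + 31 + 28 + 31 + 30 + 31 + 30 + 31 + 4 = 1186.

1186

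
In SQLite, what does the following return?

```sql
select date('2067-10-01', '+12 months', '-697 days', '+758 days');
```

2068-12-01

Adding +12 months to 2067-10-01 gives 2068-10-01.
Applying '-697 days' to 2068-10-01: counting 697 days back gives 2066-11-04.
Applying '+758 days' to 2066-11-04: counting 758 days forward gives 2068-12-01.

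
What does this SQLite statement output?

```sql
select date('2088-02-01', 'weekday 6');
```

2088-02-07

`weekday 6` advances to the next Saturday; 2088-02-01 is a Sunday, so it moves forward to 2088-02-07.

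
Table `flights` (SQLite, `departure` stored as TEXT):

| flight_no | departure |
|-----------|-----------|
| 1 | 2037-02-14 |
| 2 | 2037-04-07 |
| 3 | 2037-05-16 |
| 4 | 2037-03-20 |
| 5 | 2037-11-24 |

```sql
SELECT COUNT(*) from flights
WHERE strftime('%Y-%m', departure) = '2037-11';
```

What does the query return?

1

Rows with year-month 2037-11: 2037-11-24 → 1.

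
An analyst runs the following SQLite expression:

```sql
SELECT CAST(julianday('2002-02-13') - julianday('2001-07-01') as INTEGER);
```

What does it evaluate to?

30 days remain in July 2001 after the 1st (31 − 1).
Full months from August 2001 through January 2002 contribute their day counts.
Then 13 days into February 2002.
Total: 30 + 31 + 30 + 31 + 30 + 31 + 31 + 13 = 227.

227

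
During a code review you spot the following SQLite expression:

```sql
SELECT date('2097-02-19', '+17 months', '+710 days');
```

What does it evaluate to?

2100-06-29

Adding +17 months to 2097-02-19 gives 2098-07-19.
Applying '+710 days' to 2098-07-19: counting 710 days forward gives 2100-06-29.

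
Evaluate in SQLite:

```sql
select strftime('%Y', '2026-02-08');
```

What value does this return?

`%Y` extracts the 4-digit year: 2026.

2026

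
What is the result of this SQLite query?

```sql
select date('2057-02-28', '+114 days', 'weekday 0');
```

Applying '+114 days' to 2057-02-28: counting 114 days forward gives 2057-06-22.
`weekday 0` advances to the next Sunday; 2057-06-22 is a Friday, so it moves forward to 2057-06-24.

2057-06-24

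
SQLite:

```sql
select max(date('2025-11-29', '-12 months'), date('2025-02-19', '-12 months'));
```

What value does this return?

date('2025-11-29', '-12 months') → 2024-11-29.
date('2025-02-19', '-12 months') → 2024-02-19.
Later of the two is 2024-11-29.

2024-11-29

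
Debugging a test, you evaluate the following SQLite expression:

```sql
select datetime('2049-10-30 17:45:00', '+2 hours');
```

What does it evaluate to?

+2 hours from 2049-10-30 17:45:00 is 2049-10-30 19:45:00.

2049-10-30 19:45:00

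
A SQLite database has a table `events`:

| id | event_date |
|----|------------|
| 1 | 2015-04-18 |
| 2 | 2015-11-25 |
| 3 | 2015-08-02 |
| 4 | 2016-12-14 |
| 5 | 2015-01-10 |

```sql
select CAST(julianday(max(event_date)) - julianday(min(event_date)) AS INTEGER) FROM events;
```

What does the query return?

MIN = 2015-01-10, MAX = 2016-12-14.
21 days remain in January 2015 after the 10th (31 − 10).
Full months from February 2015 through November 2016 contribute their day counts.
Then 14 days into December 2016.
Total: 21 + 28 + 31 + 30 + 31 + 30 + 31 + 31 + 30 + 31 + 30 + 31 + 31 + 29 + 31 + 30 + 31 + 30 + 31 + 31 + 30 + 31 + 30 + 14 = 704.

704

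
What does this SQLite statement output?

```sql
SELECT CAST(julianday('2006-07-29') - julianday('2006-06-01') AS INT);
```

58

29 days remain in June 2006 after the 1st (30 − 1).
Then 29 days into July 2006.
Total: 29 + 29 = 58.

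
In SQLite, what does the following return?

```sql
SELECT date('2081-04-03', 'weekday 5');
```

2081-04-04

`weekday 5` advances to the next Friday; 2081-04-03 is a Thursday, so it moves forward to 2081-04-04.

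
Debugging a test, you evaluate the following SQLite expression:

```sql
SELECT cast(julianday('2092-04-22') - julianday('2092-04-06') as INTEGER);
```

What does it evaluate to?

16

Both dates are in April 2092: 22 − 6 = 16.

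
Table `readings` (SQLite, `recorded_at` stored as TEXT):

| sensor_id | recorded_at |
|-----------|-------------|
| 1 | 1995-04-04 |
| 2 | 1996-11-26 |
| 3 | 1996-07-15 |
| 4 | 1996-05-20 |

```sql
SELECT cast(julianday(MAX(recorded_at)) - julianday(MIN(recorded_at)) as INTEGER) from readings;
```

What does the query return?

602

MIN = 1995-04-04, MAX = 1996-11-26.
26 days remain in April 1995 after the 4th (30 − 4).
Full months from May 1995 through October 1996 contribute their day counts.
Then 26 days into November 1996.
Total: 26 + 31 + 30 + 31 + 31 + 30 + 31 + 30 + 31 + 31 + 29 + 31 + 30 + 31 + 30 + 31 + 31 + 30 + 31 + 26 = 602.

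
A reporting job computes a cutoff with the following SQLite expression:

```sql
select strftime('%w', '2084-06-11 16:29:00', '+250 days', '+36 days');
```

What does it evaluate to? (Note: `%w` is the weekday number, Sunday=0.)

6

First apply '+250 days', '+36 days': 2084-06-11 16:29:00 → 2085-03-24 16:29:00.
2085-03-24 is a Saturday; with Sunday=0 that is 6.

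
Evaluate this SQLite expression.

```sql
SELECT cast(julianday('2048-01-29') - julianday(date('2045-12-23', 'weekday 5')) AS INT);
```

`weekday 5` advances to the next Friday; 2045-12-23 is a Saturday, so it moves forward to 2045-12-29.
2 days remain in December 2045 after the 29th (31 − 29).
Full months from January 2046 through December 2047 contribute their day counts.
Then 29 days into January 2048.
Total: 2 + 31 + 28 + 31 + 30 + 31 + 30 + 31 + 31 + 30 + 31 + 30 + 31 + 31 + 28 + 31 + 30 + 31 + 30 + 31 + 31 + 30 + 31 + 30 + 31 + 29 = 761.

761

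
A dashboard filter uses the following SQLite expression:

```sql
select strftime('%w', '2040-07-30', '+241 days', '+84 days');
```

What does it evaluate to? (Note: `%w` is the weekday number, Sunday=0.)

4

First apply '+241 days', '+84 days': 2040-07-30 → 2041-06-20.
2041-06-20 is a Thursday; with Sunday=0 that is 4.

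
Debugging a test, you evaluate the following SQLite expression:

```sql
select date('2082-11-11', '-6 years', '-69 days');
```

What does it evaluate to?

2076-09-03

Adding -6 years to 2082-11-11 gives 2076-11-11.
Applying '-69 days' to 2076-11-11: counting 69 days back gives 2076-09-03.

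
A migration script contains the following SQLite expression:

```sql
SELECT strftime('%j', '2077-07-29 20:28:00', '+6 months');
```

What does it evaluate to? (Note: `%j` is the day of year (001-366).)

029

First apply '+6 months': 2077-07-29 20:28:00 → 2078-01-29 20:28:00.
Day-of-year for 2078-01-29: days since 2078-01-01 inclusive = 29, zero-padded to 029.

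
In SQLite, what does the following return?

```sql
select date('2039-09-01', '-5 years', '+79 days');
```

Adding -5 years to 2039-09-01 gives 2034-09-01.
Applying '+79 days' to 2034-09-01: counting 79 days forward gives 2034-11-19.

2034-11-19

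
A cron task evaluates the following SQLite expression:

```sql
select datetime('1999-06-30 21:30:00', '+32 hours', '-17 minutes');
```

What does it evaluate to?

+32 hours from 1999-06-30 21:30:00 is 1999-07-02 05:30:00 (crosses midnight).
-17 minutes from 1999-07-02 05:30:00 is 1999-07-02 05:13:00.

1999-07-02 05:13:00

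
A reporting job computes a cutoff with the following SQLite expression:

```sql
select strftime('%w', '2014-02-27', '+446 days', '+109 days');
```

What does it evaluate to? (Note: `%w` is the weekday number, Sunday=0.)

First apply '+446 days', '+109 days': 2014-02-27 → 2015-09-05.
2015-09-05 is a Saturday; with Sunday=0 that is 6.

6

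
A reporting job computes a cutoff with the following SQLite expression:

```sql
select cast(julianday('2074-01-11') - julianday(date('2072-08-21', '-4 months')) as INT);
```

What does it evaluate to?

Adding -4 months to 2072-08-21 gives 2072-04-21.
9 days remain in April 2072 after the 21st (30 − 21).
Full months from May 2072 through December 2073 contribute their day counts.
Then 11 days into January 2074.
Total: 9 + 31 + 30 + 31 + 31 + 30 + 31 + 30 + 31 + 31 + 28 + 31 + 30 + 31 + 30 + 31 + 31 + 30 + 31 + 30 + 31 + 11 = 630.

630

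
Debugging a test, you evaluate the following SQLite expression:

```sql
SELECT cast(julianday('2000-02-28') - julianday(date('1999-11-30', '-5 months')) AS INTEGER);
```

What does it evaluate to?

Adding -5 months to 1999-11-30 gives 1999-06-30.
0 days remain in June 1999 after the 30th (30 − 30).
Full months from July 1999 through January 2000 contribute their day counts.
Then 28 days into February 2000.
Total: 0 + 31 + 31 + 30 + 31 + 30 + 31 + 31 + 28 = 243.

243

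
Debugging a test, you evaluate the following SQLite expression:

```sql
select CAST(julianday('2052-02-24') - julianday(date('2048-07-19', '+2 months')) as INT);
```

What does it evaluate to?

1253

Adding +2 months to 2048-07-19 gives 2048-09-19.
11 days remain in September 2048 after the 19th (30 − 19).
Full months from October 2048 through January 2052 contribute their day counts.
Then 24 days into February 2052.
Total: 11 + 31 + 30 + 31 + 31 + 28 + 31 + 30 + 31 + 30 + 31 + 31 + 30 + 31 + 30 + 31 + 31 + 28 + 31 + 30 + 31 + 30 + 31 + 31 + 30 + 31 + 30 + 31 + 31 + 28 + 31 + 30 + 31 + 30 + 31 + 31 + 30 + 31 + 30 + 31 + 31 + 24 = 1253.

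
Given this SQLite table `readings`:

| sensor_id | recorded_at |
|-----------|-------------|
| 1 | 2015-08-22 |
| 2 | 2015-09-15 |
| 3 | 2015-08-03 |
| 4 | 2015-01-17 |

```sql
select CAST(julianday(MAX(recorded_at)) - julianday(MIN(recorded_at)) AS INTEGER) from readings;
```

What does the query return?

MIN = 2015-01-17, MAX = 2015-09-15.
14 days remain in January 2015 after the 17th (31 − 17).
Full months from February 2015 through August 2015 contribute their day counts.
Then 15 days into September 2015.
Total: 14 + 28 + 31 + 30 + 31 + 30 + 31 + 31 + 15 = 241.

241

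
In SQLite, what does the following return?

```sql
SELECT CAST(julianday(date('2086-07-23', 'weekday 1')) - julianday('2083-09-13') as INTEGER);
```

1050

`weekday 1` advances to the next Monday; 2086-07-23 is a Tuesday, so it moves forward to 2086-07-29.
17 days remain in September 2083 after the 13th (30 − 13).
Full months from October 2083 through June 2086 contribute their day counts.
Then 29 days into July 2086.
Total: 17 + 31 + 30 + 31 + 31 + 29 + 31 + 30 + 31 + 30 + 31 + 31 + 30 + 31 + 30 + 31 + 31 + 28 + 31 + 30 + 31 + 30 + 31 + 31 + 30 + 31 + 30 + 31 + 31 + 28 + 31 + 30 + 31 + 30 + 29 = 1050.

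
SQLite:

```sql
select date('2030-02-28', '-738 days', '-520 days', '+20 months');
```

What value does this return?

2028-05-19

Applying '-738 days' to 2030-02-28: counting 738 days back gives 2028-02-21.
Applying '-520 days' to 2028-02-21: counting 520 days back gives 2026-09-19.
Adding +20 months to 2026-09-19 gives 2028-05-19.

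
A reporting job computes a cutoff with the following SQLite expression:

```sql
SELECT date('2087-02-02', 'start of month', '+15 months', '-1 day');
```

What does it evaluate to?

2088-04-30

`start of month` rewinds 2087-02-02 to 2087-02-01.
Adding +15 months to 2087-02-01 gives 2088-05-01.
Going back 1 day from 2088-05-01 reaches 2088-04-30 (last day of April, 30 days).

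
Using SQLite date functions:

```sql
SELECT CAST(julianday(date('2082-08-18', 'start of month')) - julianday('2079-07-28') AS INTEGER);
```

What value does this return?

`start of month` rewinds 2082-08-18 to 2082-08-01.
3 days remain in July 2079 after the 28th (31 − 28).
Full months from August 2079 through July 2082 contribute their day counts.
Then 1 day into August 2082.
Total: 3 + 31 + 30 + 31 + 30 + 31 + 31 + 29 + 31 + 30 + 31 + 30 + 31 + 31 + 30 + 31 + 30 + 31 + 31 + 28 + 31 + 30 + 31 + 30 + 31 + 31 + 30 + 31 + 30 + 31 + 31 + 28 + 31 + 30 + 31 + 30 + 31 + 1 = 1100.

1100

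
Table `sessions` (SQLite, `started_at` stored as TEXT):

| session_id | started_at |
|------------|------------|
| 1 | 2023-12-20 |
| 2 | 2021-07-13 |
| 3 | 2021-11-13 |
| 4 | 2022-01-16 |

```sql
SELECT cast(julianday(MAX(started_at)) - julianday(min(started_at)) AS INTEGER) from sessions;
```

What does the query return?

890

MIN = 2021-07-13, MAX = 2023-12-20.
18 days remain in July 2021 after the 13th (31 − 13).
Full months from August 2021 through November 2023 contribute their day counts.
Then 20 days into December 2023.
Total: 18 + 31 + 30 + 31 + 30 + 31 + 31 + 28 + 31 + 30 + 31 + 30 + 31 + 31 + 30 + 31 + 30 + 31 + 31 + 28 + 31 + 30 + 31 + 30 + 31 + 31 + 30 + 31 + 30 + 20 = 890.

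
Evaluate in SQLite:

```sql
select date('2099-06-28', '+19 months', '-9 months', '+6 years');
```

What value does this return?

Adding +19 months to 2099-06-28 gives 2101-01-28.
Adding -9 months to 2101-01-28 gives 2100-04-28.
Adding +6 years to 2100-04-28 gives 2106-04-28.

2106-04-28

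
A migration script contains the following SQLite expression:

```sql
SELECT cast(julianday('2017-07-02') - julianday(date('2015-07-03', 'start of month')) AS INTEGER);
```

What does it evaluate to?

`start of month` rewinds 2015-07-03 to 2015-07-01.
30 days remain in July 2015 after the 1st (31 − 1).
Full months from August 2015 through June 2017 contribute their day counts.
Then 2 days into July 2017.
Total: 30 + 31 + 30 + 31 + 30 + 31 + 31 + 29 + 31 + 30 + 31 + 30 + 31 + 31 + 30 + 31 + 30 + 31 + 31 + 28 + 31 + 30 + 31 + 30 + 2 = 732.

732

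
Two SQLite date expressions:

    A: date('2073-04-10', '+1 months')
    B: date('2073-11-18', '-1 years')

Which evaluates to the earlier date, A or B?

A = 2073-05-10.
B = 2072-11-18.
B is earlier.

B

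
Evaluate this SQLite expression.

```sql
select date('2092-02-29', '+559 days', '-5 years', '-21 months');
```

2086-12-10

Applying '+559 days' to 2092-02-29: counting 559 days forward gives 2093-09-10.
Adding -5 years to 2093-09-10 gives 2088-09-10.
Adding -21 months to 2088-09-10 gives 2086-12-10.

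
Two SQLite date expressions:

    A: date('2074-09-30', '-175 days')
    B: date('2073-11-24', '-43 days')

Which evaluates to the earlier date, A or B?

B

A = 2074-04-08.
B = 2073-10-12.
B is earlier.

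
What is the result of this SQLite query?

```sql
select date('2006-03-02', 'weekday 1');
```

`weekday 1` advances to the next Monday; 2006-03-02 is a Thursday, so it moves forward to 2006-03-06.

2006-03-06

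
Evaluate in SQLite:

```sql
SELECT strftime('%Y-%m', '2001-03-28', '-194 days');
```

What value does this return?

First apply '-194 days': 2001-03-28 → 2000-09-15.
`%Y-%m` extracts the year-month: 2000-09.

2000-09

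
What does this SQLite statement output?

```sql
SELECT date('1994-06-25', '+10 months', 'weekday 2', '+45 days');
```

1995-06-09

Adding +10 months to 1994-06-25 gives 1995-04-25.
`weekday 2` advances to the next Tuesday; 1995-04-25 is already a Tuesday, so it stays at 1995-04-25.
Applying '+45 days' to 1995-04-25: counting 45 days forward gives 1995-06-09.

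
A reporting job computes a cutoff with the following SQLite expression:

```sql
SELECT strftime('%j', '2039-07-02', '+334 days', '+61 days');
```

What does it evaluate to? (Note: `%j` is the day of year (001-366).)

First apply '+334 days', '+61 days': 2039-07-02 → 2040-07-31.
Day-of-year for 2040-07-31: days since 2040-01-01 inclusive = 213, zero-padded to 213.

213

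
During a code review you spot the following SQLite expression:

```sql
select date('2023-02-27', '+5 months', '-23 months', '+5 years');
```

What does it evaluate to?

Adding +5 months to 2023-02-27 gives 2023-07-27.
Adding -23 months to 2023-07-27 gives 2021-08-27.
Adding +5 years to 2021-08-27 gives 2026-08-27.

2026-08-27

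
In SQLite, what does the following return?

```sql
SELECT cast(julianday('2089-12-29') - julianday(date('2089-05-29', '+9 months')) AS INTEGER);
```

-62

Adding +9 months to 2089-05-29 targets 2090-02-29. February 2090 has only 28 days, so SQLite normalizes the 1-day overflow forward to 2090-03-01.
2 days remain in December 2089 after the 29th (31 − 29).
January 2090: 31 days.
February 2090: 28 days.
Then 1 day into March 2090.
Total: 2 + 31 + 28 + 1 = 62.
The subtraction is earlier − later, so the result is −62 → -62.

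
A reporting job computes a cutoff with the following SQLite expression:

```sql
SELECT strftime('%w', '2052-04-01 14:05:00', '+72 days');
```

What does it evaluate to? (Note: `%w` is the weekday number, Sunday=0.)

First apply '+72 days': 2052-04-01 14:05:00 → 2052-06-12 14:05:00.
2052-06-12 is a Wednesday; with Sunday=0 that is 3.

3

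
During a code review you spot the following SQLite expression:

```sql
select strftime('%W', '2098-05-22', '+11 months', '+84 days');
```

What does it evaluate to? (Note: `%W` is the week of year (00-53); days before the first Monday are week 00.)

First apply '+11 months', '+84 days': 2098-05-22 → 2099-07-15.
2099-07-15 is a Wednesday. SQLite's %W counts Mondays since the year started; the result is 28.

28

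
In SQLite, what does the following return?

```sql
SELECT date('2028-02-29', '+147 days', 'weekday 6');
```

2028-07-29

Applying '+147 days' to 2028-02-29: counting 147 days forward gives 2028-07-25.
`weekday 6` advances to the next Saturday; 2028-07-25 is a Tuesday, so it moves forward to 2028-07-29.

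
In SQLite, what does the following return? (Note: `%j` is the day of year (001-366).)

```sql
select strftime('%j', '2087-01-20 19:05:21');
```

Day-of-year for 2087-01-20: days since 2087-01-01 inclusive = 20, zero-padded to 020.

020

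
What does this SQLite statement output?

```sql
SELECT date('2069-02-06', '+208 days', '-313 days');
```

2068-10-24

Applying '+208 days' to 2069-02-06: counting 208 days forward gives 2069-09-02.
Applying '-313 days' to 2069-09-02: counting 313 days back gives 2068-10-24.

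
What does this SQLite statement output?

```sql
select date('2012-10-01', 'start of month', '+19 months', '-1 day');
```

2014-04-30

`start of month` rewinds 2012-10-01 to 2012-10-01.
Adding +19 months to 2012-10-01 gives 2014-05-01.
Going back 1 day from 2014-05-01 reaches 2014-04-30 (last day of April, 30 days).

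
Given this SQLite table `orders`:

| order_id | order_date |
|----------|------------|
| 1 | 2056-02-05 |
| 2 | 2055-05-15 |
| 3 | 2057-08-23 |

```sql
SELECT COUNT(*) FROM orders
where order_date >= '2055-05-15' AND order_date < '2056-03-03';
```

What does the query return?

Rows in [2055-05-15, 2056-03-03): 2056-02-05, 2055-05-15 → 2 rows.

2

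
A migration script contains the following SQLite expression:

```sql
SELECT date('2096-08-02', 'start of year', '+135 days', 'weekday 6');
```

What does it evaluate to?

2096-05-19

`start of year` rewinds 2096-08-02 to 2096-01-01.
Applying '+135 days' to 2096-01-01: counting 135 days forward gives 2096-05-15.
`weekday 6` advances to the next Saturday; 2096-05-15 is a Tuesday, so it moves forward to 2096-05-19.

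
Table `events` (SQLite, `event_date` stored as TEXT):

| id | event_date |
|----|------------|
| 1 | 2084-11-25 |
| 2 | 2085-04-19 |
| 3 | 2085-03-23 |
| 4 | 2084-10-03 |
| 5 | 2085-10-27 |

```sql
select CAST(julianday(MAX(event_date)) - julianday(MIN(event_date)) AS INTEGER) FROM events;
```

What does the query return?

MIN = 2084-10-03, MAX = 2085-10-27.
28 days remain in October 2084 after the 3rd (31 − 3).
Full months from November 2084 through September 2085 contribute their day counts.
Then 27 days into October 2085.
Total: 28 + 30 + 31 + 31 + 28 + 31 + 30 + 31 + 30 + 31 + 31 + 30 + 27 = 389.

389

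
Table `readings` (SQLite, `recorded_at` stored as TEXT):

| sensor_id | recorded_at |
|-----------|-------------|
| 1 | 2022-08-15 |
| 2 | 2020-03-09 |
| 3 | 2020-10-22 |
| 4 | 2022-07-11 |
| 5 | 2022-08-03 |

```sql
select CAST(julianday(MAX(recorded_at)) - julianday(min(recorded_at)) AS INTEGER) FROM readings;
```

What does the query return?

889

MIN = 2020-03-09, MAX = 2022-08-15.
22 days remain in March 2020 after the 9th (31 − 9).
Full months from April 2020 through July 2022 contribute their day counts.
Then 15 days into August 2022.
Total: 22 + 30 + 31 + 30 + 31 + 31 + 30 + 31 + 30 + 31 + 31 + 28 + 31 + 30 + 31 + 30 + 31 + 31 + 30 + 31 + 30 + 31 + 31 + 28 + 31 + 30 + 31 + 30 + 31 + 15 = 889.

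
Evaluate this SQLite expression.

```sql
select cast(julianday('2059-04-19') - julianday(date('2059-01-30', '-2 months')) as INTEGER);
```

140

Adding -2 months to 2059-01-30 gives 2058-11-30.
0 days remain in November 2058 after the 30th (30 − 30).
December 2058: 31 days.
January 2059: 31 days.
February 2059: 28 days.
March 2059: 31 days.
Then 19 days into April 2059.
Total: 0 + 31 + 31 + 28 + 31 + 19 = 140.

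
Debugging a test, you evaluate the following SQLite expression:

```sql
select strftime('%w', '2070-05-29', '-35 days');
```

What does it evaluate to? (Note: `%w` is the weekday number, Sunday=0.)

4

First apply '-35 days': 2070-05-29 → 2070-04-24.
2070-04-24 is a Thursday; with Sunday=0 that is 4.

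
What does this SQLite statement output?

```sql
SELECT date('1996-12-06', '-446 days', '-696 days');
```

1993-10-21

Applying '-446 days' to 1996-12-06: counting 446 days back gives 1995-09-17.
Applying '-696 days' to 1995-09-17: counting 696 days back gives 1993-10-21.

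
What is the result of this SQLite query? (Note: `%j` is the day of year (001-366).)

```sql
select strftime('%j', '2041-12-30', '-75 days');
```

289

First apply '-75 days': 2041-12-30 → 2041-10-16.
Day-of-year for 2041-10-16: days since 2041-01-01 inclusive = 289, zero-padded to 289.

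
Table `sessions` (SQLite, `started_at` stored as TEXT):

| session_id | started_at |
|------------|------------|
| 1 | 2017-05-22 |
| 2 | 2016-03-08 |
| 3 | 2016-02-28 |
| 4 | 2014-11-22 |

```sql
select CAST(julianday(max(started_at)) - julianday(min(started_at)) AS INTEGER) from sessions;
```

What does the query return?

912

MIN = 2014-11-22, MAX = 2017-05-22.
8 days remain in November 2014 after the 22nd (30 − 22).
Full months from December 2014 through April 2017 contribute their day counts.
Then 22 days into May 2017.
Total: 8 + 31 + 31 + 28 + 31 + 30 + 31 + 30 + 31 + 31 + 30 + 31 + 30 + 31 + 31 + 29 + 31 + 30 + 31 + 30 + 31 + 31 + 30 + 31 + 30 + 31 + 31 + 28 + 31 + 30 + 22 = 912.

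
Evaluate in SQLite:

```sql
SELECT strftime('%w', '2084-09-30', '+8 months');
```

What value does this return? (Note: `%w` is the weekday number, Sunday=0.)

3

First apply '+8 months': 2084-09-30 → 2085-05-30.
2085-05-30 is a Wednesday; with Sunday=0 that is 3.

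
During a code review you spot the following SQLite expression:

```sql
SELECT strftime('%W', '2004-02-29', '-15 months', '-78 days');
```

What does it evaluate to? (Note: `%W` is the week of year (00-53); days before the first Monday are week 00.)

36

First apply '-15 months', '-78 days': 2004-02-29 → 2002-09-12.
2002-09-12 is a Thursday. SQLite's %W counts Mondays since the year started; the result is 36.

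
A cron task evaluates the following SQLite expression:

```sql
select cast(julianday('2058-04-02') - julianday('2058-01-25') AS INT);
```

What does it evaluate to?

67

6 days remain in January 2058 after the 25th (31 − 25).
February 2058: 28 days.
March 2058: 31 days.
Then 2 days into April 2058.
Total: 6 + 28 + 31 + 2 = 67.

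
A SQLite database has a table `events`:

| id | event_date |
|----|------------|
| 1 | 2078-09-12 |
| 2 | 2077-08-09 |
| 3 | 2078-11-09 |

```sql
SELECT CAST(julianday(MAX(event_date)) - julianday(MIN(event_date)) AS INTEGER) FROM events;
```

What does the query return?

MIN = 2077-08-09, MAX = 2078-11-09.
22 days remain in August 2077 after the 9th (31 − 9).
Full months from September 2077 through October 2078 contribute their day counts.
Then 9 days into November 2078.
Total: 22 + 30 + 31 + 30 + 31 + 31 + 28 + 31 + 30 + 31 + 30 + 31 + 31 + 30 + 31 + 9 = 457.

457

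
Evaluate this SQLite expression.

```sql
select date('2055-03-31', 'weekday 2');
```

`weekday 2` advances to the next Tuesday; 2055-03-31 is a Wednesday, so it moves forward to 2055-04-06.

2055-04-06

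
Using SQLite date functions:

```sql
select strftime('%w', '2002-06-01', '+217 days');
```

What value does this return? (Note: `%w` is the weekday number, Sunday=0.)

First apply '+217 days': 2002-06-01 → 2003-01-04.
2003-01-04 is a Saturday; with Sunday=0 that is 6.

6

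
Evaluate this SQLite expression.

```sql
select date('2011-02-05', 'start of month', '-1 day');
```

`start of month` rewinds 2011-02-05 to 2011-02-01.
Going back 1 day from 2011-02-01 reaches 2011-01-31 (last day of January, 31 days).

2011-01-31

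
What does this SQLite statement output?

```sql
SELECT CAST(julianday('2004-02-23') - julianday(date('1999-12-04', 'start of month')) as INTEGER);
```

1545

`start of month` rewinds 1999-12-04 to 1999-12-01.
30 days remain in December 1999 after the 1st (31 − 1).
Full months from January 2000 through January 2004 contribute their day counts.
Then 23 days into February 2004.
Total: 30 + 31 + 29 + 31 + 30 + 31 + 30 + 31 + 31 + 30 + 31 + 30 + 31 + 31 + 28 + 31 + 30 + 31 + 30 + 31 + 31 + 30 + 31 + 30 + 31 + 31 + 28 + 31 + 30 + 31 + 30 + 31 + 31 + 30 + 31 + 30 + 31 + 31 + 28 + 31 + 30 + 31 + 30 + 31 + 31 + 30 + 31 + 30 + 31 + 31 + 23 = 1545.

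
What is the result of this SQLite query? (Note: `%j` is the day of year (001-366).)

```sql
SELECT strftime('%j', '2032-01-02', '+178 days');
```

First apply '+178 days': 2032-01-02 → 2032-06-28.
Day-of-year for 2032-06-28: days since 2032-01-01 inclusive = 180, zero-padded to 180.

180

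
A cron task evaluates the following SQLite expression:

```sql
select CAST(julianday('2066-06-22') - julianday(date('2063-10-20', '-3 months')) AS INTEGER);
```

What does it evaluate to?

1068

Adding -3 months to 2063-10-20 gives 2063-07-20.
11 days remain in July 2063 after the 20th (31 − 20).
Full months from August 2063 through May 2066 contribute their day counts.
Then 22 days into June 2066.
Total: 11 + 31 + 30 + 31 + 30 + 31 + 31 + 29 + 31 + 30 + 31 + 30 + 31 + 31 + 30 + 31 + 30 + 31 + 31 + 28 + 31 + 30 + 31 + 30 + 31 + 31 + 30 + 31 + 30 + 31 + 31 + 28 + 31 + 30 + 31 + 22 = 1068.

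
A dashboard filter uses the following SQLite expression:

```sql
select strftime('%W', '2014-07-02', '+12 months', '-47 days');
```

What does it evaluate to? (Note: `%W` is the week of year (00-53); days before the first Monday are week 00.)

19

First apply '+12 months', '-47 days': 2014-07-02 → 2015-05-16.
2015-05-16 is a Saturday. SQLite's %W counts Mondays since the year started; the result is 19.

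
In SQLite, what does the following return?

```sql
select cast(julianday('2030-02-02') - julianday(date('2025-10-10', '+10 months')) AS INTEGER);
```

Adding +10 months to 2025-10-10 gives 2026-08-10.
21 days remain in August 2026 after the 10th (31 − 10).
Full months from September 2026 through January 2030 contribute their day counts.
Then 2 days into February 2030.
Total: 21 + 30 + 31 + 30 + 31 + 31 + 28 + 31 + 30 + 31 + 30 + 31 + 31 + 30 + 31 + 30 + 31 + 31 + 29 + 31 + 30 + 31 + 30 + 31 + 31 + 30 + 31 + 30 + 31 + 31 + 28 + 31 + 30 + 31 + 30 + 31 + 31 + 30 + 31 + 30 + 31 + 31 + 2 = 1272.

1272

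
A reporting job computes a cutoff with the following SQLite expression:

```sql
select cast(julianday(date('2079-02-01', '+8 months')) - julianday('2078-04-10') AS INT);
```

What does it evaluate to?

539

Adding +8 months to 2079-02-01 gives 2079-10-01.
20 days remain in April 2078 after the 10th (30 − 10).
Full months from May 2078 through September 2079 contribute their day counts.
Then 1 day into October 2079.
Total: 20 + 31 + 30 + 31 + 31 + 30 + 31 + 30 + 31 + 31 + 28 + 31 + 30 + 31 + 30 + 31 + 31 + 30 + 1 = 539.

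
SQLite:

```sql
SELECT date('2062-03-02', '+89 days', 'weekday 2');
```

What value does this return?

Applying '+89 days' to 2062-03-02: counting 89 days forward gives 2062-05-30.
`weekday 2` advances to the next Tuesday; 2062-05-30 is already a Tuesday, so it stays at 2062-05-30.

2062-05-30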